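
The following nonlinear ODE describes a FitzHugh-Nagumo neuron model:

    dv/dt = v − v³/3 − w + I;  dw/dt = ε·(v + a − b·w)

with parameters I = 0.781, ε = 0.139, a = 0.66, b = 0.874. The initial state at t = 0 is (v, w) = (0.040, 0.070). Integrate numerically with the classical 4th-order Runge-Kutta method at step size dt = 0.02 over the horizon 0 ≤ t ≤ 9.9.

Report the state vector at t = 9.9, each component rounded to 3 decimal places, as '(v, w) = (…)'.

t=0.000: state=(0.040, 0.070)
step 1 (dt=0.02): k1=(0.751, 0.089), k2=(0.758, 0.090), k3=(0.758, 0.090), k4=(0.764, 0.091); state += dt/6·(k1+2k2+2k3+k4)
t=0.020: state=(0.055, 0.072)
t=0.040: state=(0.071, 0.074)
t=0.060: state=(0.086, 0.075)
continuing one RK4 step at a time; state shown every 25 steps (Δt=0.5):
t=0.500: state=(0.506, 0.128)
t=1.000: state=(1.114, 0.219)
t=1.500: state=(1.602, 0.344)
t=2.000: state=(1.795, 0.485)
t=2.500: state=(1.819, 0.623)
t=3.000: state=(1.787, 0.752)
t=3.500: state=(1.739, 0.871)
t=4.000: state=(1.685, 0.980)
t=4.500: state=(1.630, 1.079)
t=5.000: state=(1.574, 1.168)
t=5.500: state=(1.518, 1.247)
t=6.000: state=(1.460, 1.319)
t=6.500: state=(1.402, 1.382)
t=7.000: state=(1.342, 1.438)
t=7.500: state=(1.281, 1.486)
t=8.000: state=(1.218, 1.527)
t=8.500: state=(1.151, 1.561)
t=9.000: state=(1.079, 1.589)
t=9.500: state=(1.002, 1.610)
t=9.900: state=(0.934, 1.622)

(v, w) = (0.934, 1.622)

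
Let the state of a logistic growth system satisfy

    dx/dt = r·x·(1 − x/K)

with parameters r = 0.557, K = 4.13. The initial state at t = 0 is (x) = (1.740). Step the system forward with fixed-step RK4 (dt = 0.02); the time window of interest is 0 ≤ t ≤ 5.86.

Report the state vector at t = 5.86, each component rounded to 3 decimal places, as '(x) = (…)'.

(x) = (3.924)

t=0.000: state=(1.740)
step 1 (dt=0.02): k1=(0.561), k2=(0.561), k3=(0.561), k4=(0.562); state += dt/6·(k1+2k2+2k3+k4)
t=0.020: state=(1.751)
t=0.040: state=(1.762)
t=0.060: state=(1.774)
continuing one RK4 step at a time; state shown every 10 steps (Δt=0.2):
t=0.200: state=(1.853)
t=0.400: state=(1.967)
t=0.600: state=(2.082)
t=0.800: state=(2.197)
t=1.000: state=(2.311)
t=1.200: state=(2.424)
t=1.400: state=(2.534)
t=1.600: state=(2.642)
t=1.800: state=(2.746)
t=2.000: state=(2.847)
t=2.200: state=(2.943)
t=2.400: state=(3.035)
t=2.600: state=(3.122)
t=2.800: state=(3.205)
t=3.000: state=(3.282)
t=3.200: state=(3.355)
t=3.400: state=(3.423)
t=3.600: state=(3.485)
t=3.800: state=(3.544)
t=4.000: state=(3.598)
t=4.200: state=(3.647)
t=4.400: state=(3.693)
t=4.600: state=(3.734)
t=4.800: state=(3.772)
t=5.000: state=(3.807)
t=5.200: state=(3.839)
t=5.400: state=(3.868)
t=5.600: state=(3.894)
t=5.800: state=(3.917)
t=5.860: state=(3.924)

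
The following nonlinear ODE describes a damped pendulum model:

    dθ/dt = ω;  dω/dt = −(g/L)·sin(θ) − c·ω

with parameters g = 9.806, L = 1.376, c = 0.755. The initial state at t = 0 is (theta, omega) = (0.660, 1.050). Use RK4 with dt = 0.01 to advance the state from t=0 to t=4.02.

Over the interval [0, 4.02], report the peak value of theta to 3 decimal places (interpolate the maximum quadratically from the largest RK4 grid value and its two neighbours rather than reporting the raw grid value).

max theta = 0.766

t=0.000: state=(0.660, 1.050)
step 1 (dt=0.01): k1=(1.050, -5.162), k2=(1.024, -5.172), k3=(1.024, -5.171), k4=(0.998, -5.180); state += dt/6·(k1+2k2+2k3+k4)
t=0.010: state=(0.670, 0.998)
t=0.020: state=(0.680, 0.946)
t=0.030: state=(0.689, 0.894)
continuing one RK4 step at a time; state shown every 20 steps (Δt=0.2):
t=0.200: state=(0.766, 0.019)
t=0.400: state=(0.677, -0.871)
t=0.600: state=(0.438, -1.455)
t=0.800: state=(0.124, -1.615)
t=1.000: state=(-0.178, -1.342)
t=1.200: state=(-0.392, -0.766)
t=1.400: state=(-0.478, -0.087)
t=1.600: state=(-0.432, 0.518)
t=1.800: state=(-0.285, 0.915)
t=2.000: state=(-0.085, 1.029)
t=2.200: state=(0.108, 0.863)
t=2.400: state=(0.247, 0.498)
t=2.600: state=(0.302, 0.060)
t=2.800: state=(0.274, -0.332)
t=3.000: state=(0.179, -0.586)
t=3.200: state=(0.052, -0.655)
t=3.400: state=(-0.071, -0.546)
t=3.600: state=(-0.158, -0.311)
t=3.800: state=(-0.193, -0.030)
t=4.000: state=(-0.173, 0.220)
t=4.020: state=(-0.168, 0.240)
largest grid value and its neighbours: theta(0.190)=0.76578, theta(0.200)=0.76623, theta(0.210)=0.76617
parabola through these three points peaks at t≈0.204 with theta≈0.76626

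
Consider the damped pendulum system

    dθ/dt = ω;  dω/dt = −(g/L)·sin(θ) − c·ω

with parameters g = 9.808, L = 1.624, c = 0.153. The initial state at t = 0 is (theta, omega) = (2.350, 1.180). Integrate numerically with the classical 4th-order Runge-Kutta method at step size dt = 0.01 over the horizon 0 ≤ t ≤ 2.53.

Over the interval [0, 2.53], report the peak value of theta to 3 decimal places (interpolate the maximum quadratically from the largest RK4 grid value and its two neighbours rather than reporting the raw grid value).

max theta = 2.523

t=0.000: state=(2.350, 1.180)
step 1 (dt=0.01): k1=(1.180, -4.477), k2=(1.158, -4.449), k3=(1.158, -4.449), k4=(1.136, -4.421); state += dt/6·(k1+2k2+2k3+k4)
t=0.010: state=(2.362, 1.136)
t=0.020: state=(2.373, 1.092)
t=0.030: state=(2.383, 1.048)
continuing one RK4 step at a time; state shown every 10 steps (Δt=0.1):
t=0.100: state=(2.447, 0.758)
t=0.200: state=(2.503, 0.378)
t=0.300: state=(2.523, 0.021)
t=0.400: state=(2.507, -0.329)
t=0.500: state=(2.457, -0.690)
t=0.600: state=(2.368, -1.078)
t=0.700: state=(2.240, -1.505)
t=0.800: state=(2.066, -1.981)
t=0.900: state=(1.842, -2.504)
t=1.000: state=(1.564, -3.058)
t=1.100: state=(1.231, -3.600)
t=1.200: state=(0.847, -4.060)
t=1.300: state=(0.424, -4.352)
t=1.400: state=(-0.016, -4.406)
t=1.500: state=(-0.448, -4.202)
t=1.600: state=(-0.849, -3.776)
t=1.700: state=(-1.199, -3.208)
t=1.800: state=(-1.488, -2.577)
t=1.900: state=(-1.714, -1.940)
t=2.000: state=(-1.877, -1.328)
t=2.100: state=(-1.980, -0.747)
t=2.200: state=(-2.027, -0.193)
t=2.300: state=(-2.020, 0.347)
t=2.400: state=(-1.958, 0.889)
t=2.500: state=(-1.841, 1.441)
t=2.530: state=(-1.796, 1.610)
largest grid value and its neighbours: theta(0.300)=2.52282, theta(0.310)=2.52285, theta(0.320)=2.52254
parabola through these three points peaks at t≈0.306 with theta≈2.52288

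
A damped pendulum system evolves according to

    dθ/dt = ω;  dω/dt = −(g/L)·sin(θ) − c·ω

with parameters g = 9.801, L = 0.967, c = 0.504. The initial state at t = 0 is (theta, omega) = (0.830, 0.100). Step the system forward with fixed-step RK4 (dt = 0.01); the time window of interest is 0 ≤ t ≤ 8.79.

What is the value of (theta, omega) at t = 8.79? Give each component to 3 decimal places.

t=0.000: state=(0.830, 0.100)
step 1 (dt=0.01): k1=(0.100, -7.530), k2=(0.062, -7.514), k3=(0.062, -7.513), k4=(0.025, -7.496); state += dt/6·(k1+2k2+2k3+k4)
t=0.010: state=(0.831, 0.025)
t=0.020: state=(0.830, -0.050)
t=0.030: state=(0.830, -0.124)
continuing one RK4 step at a time; state shown every 50 steps (Δt=0.5):
t=0.500: state=(0.130, -2.275)
t=1.000: state=(-0.632, -0.238)
t=1.500: state=(-0.128, 1.763)
t=2.000: state=(0.486, 0.241)
t=2.500: state=(0.107, -1.369)
t=3.000: state=(-0.376, -0.198)
t=3.500: state=(-0.082, 1.066)
t=4.000: state=(0.292, 0.147)
t=4.500: state=(0.060, -0.831)
t=5.000: state=(-0.228, -0.102)
t=5.500: state=(-0.042, 0.648)
t=6.000: state=(0.178, 0.066)
t=6.500: state=(0.029, -0.505)
t=7.000: state=(-0.139, -0.040)
t=7.500: state=(-0.019, 0.394)
t=8.000: state=(0.108, 0.021)
t=8.500: state=(0.012, -0.307)
t=8.790: state=(-0.064, -0.183)

(theta, omega) = (-0.064, -0.183)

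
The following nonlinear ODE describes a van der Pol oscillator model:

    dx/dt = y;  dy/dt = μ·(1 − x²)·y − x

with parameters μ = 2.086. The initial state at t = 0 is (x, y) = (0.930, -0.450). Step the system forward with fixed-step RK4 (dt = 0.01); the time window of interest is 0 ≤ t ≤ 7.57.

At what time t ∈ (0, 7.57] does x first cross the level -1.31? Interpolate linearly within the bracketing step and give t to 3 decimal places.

t = 1.239

t=0.000: state=(0.930, -0.450)
step 1 (dt=0.01): k1=(-0.450, -1.057), k2=(-0.455, -1.060), k3=(-0.455, -1.060), k4=(-0.461, -1.063); state += dt/6·(k1+2k2+2k3+k4)
t=0.010: state=(0.925, -0.461)
t=0.020: state=(0.921, -0.471)
t=0.030: state=(0.916, -0.482)
continuing one RK4 step at a time; state shown every 25 steps (Δt=0.25):
t=0.250: state=(0.782, -0.747)
t=0.500: state=(0.544, -1.191)
t=0.750: state=(0.158, -1.979)
t=1.000: state=(-0.486, -3.206)
t=1.230: state=(-1.280, -3.281)
next step: t=1.240: state=(-1.312, -3.222) — x has crossed -1.31
linear interpolation between t=1.230 (-1.27976) and t=1.240 (-1.31228) → t≈1.239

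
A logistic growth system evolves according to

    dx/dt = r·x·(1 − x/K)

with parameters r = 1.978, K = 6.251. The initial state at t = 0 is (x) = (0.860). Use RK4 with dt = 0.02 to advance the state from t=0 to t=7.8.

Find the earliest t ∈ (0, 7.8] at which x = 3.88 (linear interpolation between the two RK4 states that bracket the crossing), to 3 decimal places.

t = 1.177

t=0.000: state=(0.860)
step 1 (dt=0.02): k1=(1.467), k2=(1.488), k3=(1.488), k4=(1.509); state += dt/6·(k1+2k2+2k3+k4)
t=0.020: state=(0.890)
t=0.040: state=(0.920)
t=0.060: state=(0.952)
continuing one RK4 step at a time; state shown every 25 steps (Δt=0.5):
t=0.500: state=(1.876)
t=1.000: state=(3.348)
t=1.160: state=(3.830)
next step: t=1.180: state=(3.889) — x has crossed 3.88
linear interpolation between t=1.160 (3.83036) and t=1.180 (3.88877) → t≈1.177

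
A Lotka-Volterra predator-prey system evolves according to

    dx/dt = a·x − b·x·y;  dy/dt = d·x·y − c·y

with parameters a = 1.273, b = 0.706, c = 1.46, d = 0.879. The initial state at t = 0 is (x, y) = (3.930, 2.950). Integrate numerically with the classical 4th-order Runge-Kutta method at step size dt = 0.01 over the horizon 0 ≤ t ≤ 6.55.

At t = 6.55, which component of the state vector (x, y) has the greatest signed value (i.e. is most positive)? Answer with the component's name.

t=0.000: state=(3.930, 2.950)
step 1 (dt=0.01): k1=(-3.182, 5.884), k2=(-3.251, 5.901), k3=(-3.250, 5.900), k4=(-3.318, 5.915); state += dt/6·(k1+2k2+2k3+k4)
t=0.010: state=(3.897, 3.009)
t=0.020: state=(3.864, 3.068)
t=0.030: state=(3.828, 3.128)
continuing one RK4 step at a time; state shown every 25 steps (Δt=0.25):
t=0.250: state=(2.824, 4.339)
t=0.500: state=(1.688, 4.914)
t=0.750: state=(0.997, 4.544)
t=1.000: state=(0.657, 3.766)
t=1.250: state=(0.499, 2.962)
t=1.500: state=(0.433, 2.275)
t=1.750: state=(0.419, 1.733)
t=2.000: state=(0.441, 1.321)
t=2.250: state=(0.494, 1.016)
t=2.500: state=(0.579, 0.793)
t=2.750: state=(0.702, 0.633)
t=3.000: state=(0.873, 0.522)
t=3.250: state=(1.102, 0.450)
t=3.500: state=(1.404, 0.411)
t=3.750: state=(1.797, 0.404)
t=4.000: state=(2.295, 0.439)
t=4.250: state=(2.898, 0.539)
t=4.500: state=(3.562, 0.760)
t=4.750: state=(4.127, 1.234)
t=5.000: state=(4.236, 2.174)
t=5.250: state=(3.513, 3.592)
t=5.500: state=(2.291, 4.724)
t=5.750: state=(1.334, 4.841)
t=6.000: state=(0.818, 4.229)
t=6.250: state=(0.573, 3.409)
t=6.500: state=(0.463, 2.647)
t=6.550: state=(0.450, 2.511)
compare at T: x=0.450, y=2.511

largest component: y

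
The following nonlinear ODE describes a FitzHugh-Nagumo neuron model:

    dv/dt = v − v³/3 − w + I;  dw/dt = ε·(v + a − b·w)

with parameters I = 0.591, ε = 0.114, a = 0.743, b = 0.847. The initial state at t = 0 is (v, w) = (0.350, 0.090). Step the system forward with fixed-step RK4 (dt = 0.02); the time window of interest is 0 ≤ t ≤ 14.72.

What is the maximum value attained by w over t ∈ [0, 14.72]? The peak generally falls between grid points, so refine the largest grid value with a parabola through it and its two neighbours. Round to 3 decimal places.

max w = 1.505

t=0.000: state=(0.350, 0.090)
step 1 (dt=0.02): k1=(0.837, 0.116), k2=(0.843, 0.117), k3=(0.843, 0.117), k4=(0.849, 0.118); state += dt/6·(k1+2k2+2k3+k4)
t=0.020: state=(0.367, 0.092)
t=0.040: state=(0.384, 0.095)
t=0.060: state=(0.401, 0.097)
continuing one RK4 step at a time; state shown every 25 steps (Δt=0.5):
t=0.500: state=(0.837, 0.160)
t=1.000: state=(1.346, 0.255)
t=1.500: state=(1.654, 0.369)
t=2.000: state=(1.751, 0.488)
t=2.500: state=(1.750, 0.604)
t=3.000: state=(1.714, 0.714)
t=3.500: state=(1.667, 0.815)
t=4.000: state=(1.615, 0.910)
t=4.500: state=(1.560, 0.996)
t=5.000: state=(1.504, 1.076)
t=5.500: state=(1.445, 1.149)
t=6.000: state=(1.385, 1.215)
t=6.500: state=(1.321, 1.274)
t=7.000: state=(1.254, 1.327)
t=7.500: state=(1.182, 1.374)
t=8.000: state=(1.102, 1.414)
t=8.500: state=(1.014, 1.447)
t=9.000: state=(0.911, 1.474)
t=9.500: state=(0.786, 1.493)
t=10.000: state=(0.627, 1.504)
t=10.500: state=(0.407, 1.503)
t=11.000: state=(0.077, 1.488)
t=11.500: state=(-0.442, 1.450)
t=12.000: state=(-1.151, 1.379)
t=12.500: state=(-1.711, 1.274)
t=13.000: state=(-1.909, 1.153)
t=13.500: state=(-1.930, 1.033)
t=14.000: state=(-1.904, 0.918)
t=14.500: state=(-1.866, 0.812)
t=14.720: state=(-1.849, 0.767)
largest grid value and its neighbours: w(10.220)=1.50498, w(10.240)=1.50499, w(10.260)=1.50498
parabola through these three points peaks at t≈10.238 with w≈1.50499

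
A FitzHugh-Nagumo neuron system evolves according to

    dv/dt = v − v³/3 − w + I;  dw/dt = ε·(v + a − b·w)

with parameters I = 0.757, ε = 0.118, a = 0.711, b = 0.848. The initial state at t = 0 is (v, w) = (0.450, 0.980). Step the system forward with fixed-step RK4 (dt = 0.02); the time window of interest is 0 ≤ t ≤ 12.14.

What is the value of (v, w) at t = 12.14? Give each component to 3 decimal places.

t=0.000: state=(0.450, 0.980)
step 1 (dt=0.02): k1=(0.197, 0.039), k2=(0.198, 0.039), k3=(0.198, 0.039), k4=(0.199, 0.039); state += dt/6·(k1+2k2+2k3+k4)
t=0.020: state=(0.454, 0.981)
t=0.040: state=(0.458, 0.982)
t=0.060: state=(0.462, 0.982)
continuing one RK4 step at a time; state shown every 25 steps (Δt=0.5):
t=0.500: state=(0.564, 1.002)
t=1.000: state=(0.708, 1.031)
t=1.500: state=(0.875, 1.067)
t=2.000: state=(1.040, 1.111)
t=2.500: state=(1.177, 1.162)
t=3.000: state=(1.267, 1.216)
t=3.500: state=(1.309, 1.272)
t=4.000: state=(1.316, 1.327)
t=4.500: state=(1.299, 1.378)
t=5.000: state=(1.266, 1.426)
t=5.500: state=(1.221, 1.469)
t=6.000: state=(1.169, 1.507)
t=6.500: state=(1.108, 1.540)
t=7.000: state=(1.040, 1.567)
t=7.500: state=(0.962, 1.589)
t=8.000: state=(0.871, 1.606)
t=8.500: state=(0.762, 1.615)
t=9.000: state=(0.623, 1.617)
t=9.500: state=(0.435, 1.610)
t=10.000: state=(0.161, 1.590)
t=10.500: state=(-0.264, 1.551)
t=11.000: state=(-0.887, 1.484)
t=11.500: state=(-1.514, 1.382)
t=12.000: state=(-1.823, 1.258)
t=12.140: state=(-1.857, 1.222)

(v, w) = (-1.857, 1.222)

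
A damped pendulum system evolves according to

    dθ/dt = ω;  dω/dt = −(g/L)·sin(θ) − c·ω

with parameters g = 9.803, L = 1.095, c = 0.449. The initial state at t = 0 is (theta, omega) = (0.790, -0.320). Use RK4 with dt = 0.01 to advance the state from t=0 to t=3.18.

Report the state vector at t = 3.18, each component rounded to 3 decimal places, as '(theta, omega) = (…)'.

(theta, omega) = (-0.382, 0.007)

t=0.000: state=(0.790, -0.320)
step 1 (dt=0.01): k1=(-0.320, -6.216), k2=(-0.351, -6.192), k3=(-0.351, -6.191), k4=(-0.382, -6.166); state += dt/6·(k1+2k2+2k3+k4)
t=0.010: state=(0.786, -0.382)
t=0.020: state=(0.782, -0.443)
t=0.030: state=(0.778, -0.504)
continuing one RK4 step at a time; state shown every 20 steps (Δt=0.2):
t=0.200: state=(0.611, -1.417)
t=0.400: state=(0.256, -2.022)
t=0.600: state=(-0.151, -1.930)
t=0.800: state=(-0.474, -1.217)
t=1.000: state=(-0.617, -0.198)
t=1.200: state=(-0.555, 0.789)
t=1.400: state=(-0.323, 1.462)
t=1.600: state=(-0.005, 1.615)
t=1.800: state=(0.286, 1.223)
t=2.000: state=(0.460, 0.473)
t=2.200: state=(0.470, -0.357)
t=2.400: state=(0.329, -1.008)
t=2.600: state=(0.092, -1.283)
t=2.800: state=(-0.154, -1.112)
t=3.000: state=(-0.329, -0.591)
t=3.180: state=(-0.382, 0.007)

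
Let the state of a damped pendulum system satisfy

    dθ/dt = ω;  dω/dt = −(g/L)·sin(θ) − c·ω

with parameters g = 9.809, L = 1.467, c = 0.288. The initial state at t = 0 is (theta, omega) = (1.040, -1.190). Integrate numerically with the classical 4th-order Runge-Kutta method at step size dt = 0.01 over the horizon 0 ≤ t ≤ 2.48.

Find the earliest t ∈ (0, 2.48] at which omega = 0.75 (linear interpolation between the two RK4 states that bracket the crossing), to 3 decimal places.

t = 1.249

t=0.000: state=(1.040, -1.190)
step 1 (dt=0.01): k1=(-1.190, -5.424), k2=(-1.217, -5.396), k3=(-1.217, -5.395), k4=(-1.244, -5.367); state += dt/6·(k1+2k2+2k3+k4)
t=0.010: state=(1.028, -1.244)
t=0.020: state=(1.015, -1.297)
t=0.030: state=(1.002, -1.350)
continuing one RK4 step at a time; state shown every 10 steps (Δt=0.1):
t=0.100: state=(0.895, -1.700)
t=0.200: state=(0.703, -2.125)
t=0.300: state=(0.474, -2.430)
t=0.400: state=(0.222, -2.586)
t=0.500: state=(-0.038, -2.573)
t=0.600: state=(-0.287, -2.392)
t=0.700: state=(-0.511, -2.066)
t=0.800: state=(-0.697, -1.632)
t=0.900: state=(-0.835, -1.127)
t=1.000: state=(-0.921, -0.586)
t=1.100: state=(-0.952, -0.036)
t=1.200: state=(-0.929, 0.499)
t=1.240: state=(-0.905, 0.704)
next step: t=1.250: state=(-0.897, 0.754) — omega has crossed 0.75
linear interpolation between t=1.240 (0.70410) and t=1.250 (0.75442) → t≈1.249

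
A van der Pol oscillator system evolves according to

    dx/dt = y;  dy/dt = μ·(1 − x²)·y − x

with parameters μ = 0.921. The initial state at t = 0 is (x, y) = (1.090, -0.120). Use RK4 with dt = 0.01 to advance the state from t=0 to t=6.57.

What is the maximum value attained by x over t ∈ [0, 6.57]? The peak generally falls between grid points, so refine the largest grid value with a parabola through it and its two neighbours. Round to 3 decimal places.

max x = 1.996

t=0.000: state=(1.090, -0.120)
step 1 (dt=0.01): k1=(-0.120, -1.069), k2=(-0.125, -1.068), k3=(-0.125, -1.068), k4=(-0.131, -1.066); state += dt/6·(k1+2k2+2k3+k4)
t=0.010: state=(1.089, -0.131)
t=0.020: state=(1.087, -0.141)
t=0.030: state=(1.086, -0.152)
continuing one RK4 step at a time; state shown every 25 steps (Δt=0.25):
t=0.250: state=(1.027, -0.379)
t=0.500: state=(0.901, -0.629)
t=0.750: state=(0.712, -0.893)
t=1.000: state=(0.451, -1.197)
t=1.250: state=(0.108, -1.557)
t=1.500: state=(-0.328, -1.922)
t=1.750: state=(-0.836, -2.077)
t=2.000: state=(-1.323, -1.722)
t=2.250: state=(-1.662, -0.959)
t=2.500: state=(-1.808, -0.251)
t=2.750: state=(-1.809, 0.205)
t=3.000: state=(-1.721, 0.477)
t=3.250: state=(-1.577, 0.663)
t=3.500: state=(-1.391, 0.828)
t=3.750: state=(-1.162, 1.014)
t=4.000: state=(-0.880, 1.258)
t=4.250: state=(-0.525, 1.597)
t=4.500: state=(-0.071, 2.047)
t=4.750: state=(0.498, 2.483)
t=5.000: state=(1.132, 2.455)
t=5.250: state=(1.656, 1.636)
t=5.500: state=(1.933, 0.614)
t=5.750: state=(1.996, -0.045)
t=6.000: state=(1.937, -0.384)
t=6.250: state=(1.816, -0.572)
t=6.500: state=(1.655, -0.709)
t=6.570: state=(1.604, -0.745)
largest grid value and its neighbours: x(5.720)=1.99618, x(5.730)=1.99621, x(5.740)=1.99604
parabola through these three points peaks at t≈5.727 with x≈1.99622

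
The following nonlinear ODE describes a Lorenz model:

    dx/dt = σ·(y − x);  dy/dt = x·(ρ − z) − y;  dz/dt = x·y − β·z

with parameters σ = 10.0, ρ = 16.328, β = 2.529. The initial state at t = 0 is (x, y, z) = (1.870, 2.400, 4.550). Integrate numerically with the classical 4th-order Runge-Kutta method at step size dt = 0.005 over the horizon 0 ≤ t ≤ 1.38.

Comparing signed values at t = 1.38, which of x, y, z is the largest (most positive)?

largest component: y

t=0.000: state=(1.870, 2.400, 4.550)
step 1 (dt=0.005): k1=(5.300, 19.625, -7.019), k2=(5.658, 19.765, -6.850), k3=(5.653, 19.774, -6.849), k4=(6.006, 19.924, -6.677); state += dt/6·(k1+2k2+2k3+k4)
t=0.005: state=(1.898, 2.499, 4.516)
t=0.010: state=(1.930, 2.599, 4.483)
t=0.015: state=(1.965, 2.702, 4.453)
continuing one RK4 step at a time; state shown every 10 steps (Δt=0.05):
t=0.050: state=(2.301, 3.482, 4.296)
t=0.100: state=(3.049, 4.871, 4.308)
t=0.150: state=(4.138, 6.691, 4.772)
t=0.200: state=(5.614, 8.962, 6.002)
t=0.250: state=(7.461, 11.436, 8.445)
t=0.300: state=(9.467, 13.325, 12.441)
t=0.350: state=(11.068, 13.323, 17.544)
t=0.400: state=(11.469, 10.663, 21.974)
t=0.450: state=(10.276, 6.494, 23.803)
t=0.500: state=(7.984, 2.936, 22.970)
t=0.550: state=(5.521, 0.931, 20.823)
t=0.600: state=(3.519, 0.150, 18.452)
t=0.650: state=(2.148, -0.005, 16.266)
t=0.700: state=(1.315, 0.076, 14.335)
t=0.750: state=(0.857, 0.217, 12.640)
t=0.800: state=(0.636, 0.364, 11.148)
t=0.850: state=(0.561, 0.514, 9.836)
t=0.900: state=(0.578, 0.684, 8.684)
t=0.950: state=(0.663, 0.896, 7.675)
t=1.000: state=(0.812, 1.178, 6.799)
t=1.050: state=(1.034, 1.564, 6.051)
t=1.100: state=(1.351, 2.101, 5.434)
t=1.150: state=(1.797, 2.849, 4.971)
t=1.200: state=(2.421, 3.886, 4.714)
t=1.250: state=(3.286, 5.303, 4.769)
t=1.300: state=(4.462, 7.168, 5.337)
t=1.350: state=(6.001, 9.442, 6.751)
t=1.380: state=(7.089, 10.879, 8.185)
compare at T: x=7.089, y=10.879, z=8.185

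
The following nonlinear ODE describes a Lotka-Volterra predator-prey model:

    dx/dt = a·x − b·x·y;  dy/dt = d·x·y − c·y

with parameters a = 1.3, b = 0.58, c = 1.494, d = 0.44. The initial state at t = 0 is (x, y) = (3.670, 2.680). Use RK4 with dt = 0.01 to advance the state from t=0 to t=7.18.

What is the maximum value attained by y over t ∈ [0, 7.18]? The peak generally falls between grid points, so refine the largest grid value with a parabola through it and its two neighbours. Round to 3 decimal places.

max y = 2.727

t=0.000: state=(3.670, 2.680)
step 1 (dt=0.01): k1=(-0.934, 0.324), k2=(-0.936, 0.318), k3=(-0.936, 0.318), k4=(-0.938, 0.313); state += dt/6·(k1+2k2+2k3+k4)
t=0.010: state=(3.661, 2.683)
t=0.020: state=(3.651, 2.686)
t=0.030: state=(3.642, 2.689)
continuing one RK4 step at a time; state shown every 25 steps (Δt=0.25):
t=0.250: state=(3.429, 2.726)
t=0.500: state=(3.200, 2.701)
t=0.750: state=(3.010, 2.615)
t=1.000: state=(2.877, 2.487)
t=1.250: state=(2.806, 2.339)
t=1.500: state=(2.797, 2.189)
t=1.750: state=(2.847, 2.055)
t=2.000: state=(2.949, 1.944)
t=2.250: state=(3.098, 1.866)
t=2.500: state=(3.283, 1.824)
t=2.750: state=(3.490, 1.822)
t=3.000: state=(3.700, 1.862)
t=3.250: state=(3.888, 1.946)
t=3.500: state=(4.023, 2.071)
t=3.750: state=(4.078, 2.228)
t=4.000: state=(4.036, 2.398)
t=4.250: state=(3.899, 2.556)
t=4.500: state=(3.691, 2.672)
t=4.750: state=(3.452, 2.725)
t=5.000: state=(3.220, 2.706)
t=5.250: state=(3.025, 2.625)
t=5.500: state=(2.887, 2.500)
t=5.750: state=(2.810, 2.352)
t=6.000: state=(2.795, 2.203)
t=6.250: state=(2.840, 2.066)
t=6.500: state=(2.938, 1.953)
t=6.750: state=(3.083, 1.871)
t=7.000: state=(3.265, 1.826)
t=7.180: state=(3.412, 1.817)
largest grid value and its neighbours: y(4.800)=2.72673, y(4.810)=2.72677, y(4.820)=2.72669
parabola through these three points peaks at t≈4.808 with y≈2.72677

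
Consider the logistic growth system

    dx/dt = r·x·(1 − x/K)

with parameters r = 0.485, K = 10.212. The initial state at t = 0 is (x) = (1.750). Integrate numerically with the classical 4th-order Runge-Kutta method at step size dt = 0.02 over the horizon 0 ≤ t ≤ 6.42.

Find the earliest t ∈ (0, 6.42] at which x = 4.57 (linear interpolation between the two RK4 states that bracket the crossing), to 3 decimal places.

t = 2.815

t=0.000: state=(1.750)
step 1 (dt=0.02): k1=(0.703), k2=(0.706), k3=(0.706), k4=(0.708); state += dt/6·(k1+2k2+2k3+k4)
t=0.020: state=(1.764)
t=0.040: state=(1.778)
t=0.060: state=(1.793)
continuing one RK4 step at a time; state shown every 25 steps (Δt=0.5):
t=0.500: state=(2.130)
t=1.000: state=(2.568)
t=1.500: state=(3.061)
t=2.000: state=(3.605)
t=2.500: state=(4.188)
t=2.800: state=(4.552)
next step: t=2.820: state=(4.576) — x has crossed 4.57
linear interpolation between t=2.800 (4.55172) and t=2.820 (4.57620) → t≈2.815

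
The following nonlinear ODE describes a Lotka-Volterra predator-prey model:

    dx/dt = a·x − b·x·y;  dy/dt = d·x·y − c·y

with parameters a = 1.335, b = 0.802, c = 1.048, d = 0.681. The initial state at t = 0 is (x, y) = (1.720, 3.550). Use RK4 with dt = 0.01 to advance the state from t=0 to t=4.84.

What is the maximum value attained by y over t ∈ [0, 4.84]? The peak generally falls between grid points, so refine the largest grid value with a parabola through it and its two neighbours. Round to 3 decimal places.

max y = 3.566

t=0.000: state=(1.720, 3.550)
step 1 (dt=0.01): k1=(-2.601, 0.438), k2=(-2.584, 0.407), k3=(-2.584, 0.407), k4=(-2.567, 0.376); state += dt/6·(k1+2k2+2k3+k4)
t=0.010: state=(1.694, 3.554)
t=0.020: state=(1.669, 3.558)
t=0.030: state=(1.643, 3.560)
continuing one RK4 step at a time; state shown every 20 steps (Δt=0.2):
t=0.200: state=(1.270, 3.523)
t=0.400: state=(0.957, 3.320)
t=0.600: state=(0.751, 3.021)
t=0.800: state=(0.620, 2.688)
t=1.000: state=(0.541, 2.358)
t=1.200: state=(0.496, 2.051)
t=1.400: state=(0.477, 1.777)
t=1.600: state=(0.478, 1.537)
t=1.800: state=(0.496, 1.332)
t=2.000: state=(0.530, 1.158)
t=2.200: state=(0.582, 1.012)
t=2.400: state=(0.653, 0.893)
t=2.600: state=(0.745, 0.796)
t=2.800: state=(0.862, 0.720)
t=3.000: state=(1.008, 0.663)
t=3.200: state=(1.187, 0.624)
t=3.400: state=(1.406, 0.603)
t=3.600: state=(1.667, 0.603)
t=3.800: state=(1.973, 0.626)
t=4.000: state=(2.322, 0.680)
t=4.200: state=(2.700, 0.776)
t=4.400: state=(3.078, 0.933)
t=4.600: state=(3.399, 1.177)
t=4.800: state=(3.576, 1.539)
t=4.840: state=(3.586, 1.627)
largest grid value and its neighbours: y(0.060)=3.56528, y(0.070)=3.56575, y(0.080)=3.56564
parabola through these three points peaks at t≈0.073 with y≈3.56578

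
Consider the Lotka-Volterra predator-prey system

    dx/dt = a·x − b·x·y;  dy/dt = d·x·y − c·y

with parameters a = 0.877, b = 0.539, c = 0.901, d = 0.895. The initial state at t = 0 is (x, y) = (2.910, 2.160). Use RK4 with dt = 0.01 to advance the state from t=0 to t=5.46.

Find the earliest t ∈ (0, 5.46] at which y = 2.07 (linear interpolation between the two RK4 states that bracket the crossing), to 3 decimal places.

t=0.000: state=(2.910, 2.160)
step 1 (dt=0.01): k1=(-0.836, 3.679), k2=(-0.863, 3.703), k3=(-0.864, 3.703), k4=(-0.891, 3.726); state += dt/6·(k1+2k2+2k3+k4)
t=0.010: state=(2.901, 2.197)
t=0.020: state=(2.892, 2.235)
t=0.030: state=(2.882, 2.272)
continuing one RK4 step at a time; state shown every 20 steps (Δt=0.2):
t=0.200: state=(2.633, 2.972)
t=0.400: state=(2.174, 3.824)
t=0.600: state=(1.650, 4.496)
t=0.800: state=(1.186, 4.833)
t=1.000: state=(0.837, 4.828)
t=1.200: state=(0.600, 4.579)
t=1.400: state=(0.445, 4.194)
t=1.600: state=(0.346, 3.757)
t=1.800: state=(0.281, 3.317)
t=2.000: state=(0.240, 2.902)
t=2.200: state=(0.213, 2.523)
t=2.400: state=(0.197, 2.186)
t=2.470: state=(0.194, 2.077)
next step: t=2.480: state=(0.193, 2.062) — y has crossed 2.07
linear interpolation between t=2.470 (2.07730) and t=2.480 (2.06223) → t≈2.475

t = 2.475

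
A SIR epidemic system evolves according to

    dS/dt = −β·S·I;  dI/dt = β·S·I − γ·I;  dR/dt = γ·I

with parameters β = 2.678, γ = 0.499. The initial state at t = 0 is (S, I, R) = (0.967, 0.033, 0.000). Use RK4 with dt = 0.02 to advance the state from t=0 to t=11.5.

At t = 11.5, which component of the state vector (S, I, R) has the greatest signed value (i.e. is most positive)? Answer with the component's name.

t=0.000: state=(0.967, 0.033, 0.000)
step 1 (dt=0.02): k1=(-0.085, 0.069, 0.016), k2=(-0.087, 0.070, 0.017), k3=(-0.087, 0.070, 0.017), k4=(-0.089, 0.072, 0.017); state += dt/6·(k1+2k2+2k3+k4)
t=0.020: state=(0.965, 0.034, 0.000)
t=0.040: state=(0.963, 0.036, 0.001)
t=0.060: state=(0.962, 0.037, 0.001)
continuing one RK4 step at a time; state shown every 25 steps (Δt=0.5):
t=0.500: state=(0.896, 0.090, 0.014)
t=1.000: state=(0.738, 0.212, 0.050)
t=1.500: state=(0.497, 0.379, 0.124)
t=2.000: state=(0.274, 0.491, 0.235)
t=2.500: state=(0.140, 0.500, 0.360)
t=3.000: state=(0.074, 0.447, 0.479)
t=3.500: state=(0.043, 0.376, 0.582)
t=4.000: state=(0.027, 0.306, 0.667)
t=4.500: state=(0.019, 0.246, 0.735)
t=5.000: state=(0.014, 0.196, 0.790)
t=5.500: state=(0.011, 0.155, 0.834)
t=6.000: state=(0.009, 0.122, 0.868)
t=6.500: state=(0.008, 0.097, 0.896)
t=7.000: state=(0.007, 0.076, 0.917)
t=7.500: state=(0.006, 0.060, 0.934)
t=8.000: state=(0.006, 0.047, 0.947)
t=8.500: state=(0.006, 0.037, 0.957)
t=9.000: state=(0.005, 0.029, 0.966)
t=9.500: state=(0.005, 0.023, 0.972)
t=10.000: state=(0.005, 0.018, 0.977)
t=10.500: state=(0.005, 0.014, 0.981)
t=11.000: state=(0.005, 0.011, 0.984)
t=11.500: state=(0.005, 0.009, 0.987)
compare at T: S=0.005, I=0.009, R=0.987

largest component: R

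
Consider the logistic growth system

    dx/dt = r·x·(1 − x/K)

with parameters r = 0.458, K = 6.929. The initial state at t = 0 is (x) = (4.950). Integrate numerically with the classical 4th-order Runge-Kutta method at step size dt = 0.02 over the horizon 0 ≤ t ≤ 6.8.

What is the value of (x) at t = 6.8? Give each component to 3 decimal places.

t=0.000: state=(4.950)
step 1 (dt=0.02): k1=(0.648), k2=(0.646), k3=(0.646), k4=(0.645); state += dt/6·(k1+2k2+2k3+k4)
t=0.020: state=(4.963)
t=0.040: state=(4.976)
t=0.060: state=(4.989)
continuing one RK4 step at a time; state shown every 25 steps (Δt=0.5):
t=0.500: state=(5.257)
t=1.000: state=(5.530)
t=1.500: state=(5.769)
t=2.000: state=(5.973)
t=2.500: state=(6.147)
t=3.000: state=(6.292)
t=3.500: state=(6.413)
t=4.000: state=(6.512)
t=4.500: state=(6.593)
t=5.000: state=(6.659)
t=5.500: state=(6.713)
t=6.000: state=(6.756)
t=6.500: state=(6.791)
t=6.800: state=(6.808)

(x) = (6.808)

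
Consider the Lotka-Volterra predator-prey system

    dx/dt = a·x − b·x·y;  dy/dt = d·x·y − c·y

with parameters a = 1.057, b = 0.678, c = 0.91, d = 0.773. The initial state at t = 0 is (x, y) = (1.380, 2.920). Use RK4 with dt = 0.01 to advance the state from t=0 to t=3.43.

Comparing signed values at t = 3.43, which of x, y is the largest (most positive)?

largest component: x

t=0.000: state=(1.380, 2.920)
step 1 (dt=0.01): k1=(-1.273, 0.458), k2=(-1.270, 0.444), k3=(-1.270, 0.444), k4=(-1.266, 0.430); state += dt/6·(k1+2k2+2k3+k4)
t=0.010: state=(1.367, 2.924)
t=0.020: state=(1.355, 2.929)
t=0.030: state=(1.342, 2.932)
continuing one RK4 step at a time; state shown every 20 steps (Δt=0.2):
t=0.200: state=(1.143, 2.957)
t=0.400: state=(0.949, 2.896)
t=0.600: state=(0.798, 2.761)
t=0.800: state=(0.686, 2.581)
t=1.000: state=(0.606, 2.376)
t=1.200: state=(0.550, 2.165)
t=1.400: state=(0.514, 1.959)
t=1.600: state=(0.493, 1.765)
t=1.800: state=(0.485, 1.587)
t=2.000: state=(0.489, 1.426)
t=2.200: state=(0.503, 1.283)
t=2.400: state=(0.527, 1.158)
t=2.600: state=(0.560, 1.050)
t=2.800: state=(0.604, 0.958)
t=3.000: state=(0.659, 0.880)
t=3.200: state=(0.726, 0.816)
t=3.400: state=(0.805, 0.766)
t=3.430: state=(0.819, 0.759)
compare at T: x=0.819, y=0.759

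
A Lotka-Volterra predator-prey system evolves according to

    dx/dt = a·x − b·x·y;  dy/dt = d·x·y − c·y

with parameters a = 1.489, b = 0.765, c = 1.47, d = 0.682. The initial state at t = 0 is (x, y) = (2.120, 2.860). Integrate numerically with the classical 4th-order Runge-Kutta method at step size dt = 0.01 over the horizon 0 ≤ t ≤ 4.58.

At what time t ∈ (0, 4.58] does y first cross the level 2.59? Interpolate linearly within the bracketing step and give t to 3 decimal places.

t = 0.452

t=0.000: state=(2.120, 2.860)
step 1 (dt=0.01): k1=(-1.482, -0.069), k2=(-1.476, -0.084), k3=(-1.476, -0.083), k4=(-1.470, -0.098); state += dt/6·(k1+2k2+2k3+k4)
t=0.010: state=(2.105, 2.859)
t=0.020: state=(2.091, 2.858)
t=0.030: state=(2.076, 2.857)
continuing one RK4 step at a time; state shown every 20 steps (Δt=0.2):
t=0.200: state=(1.851, 2.793)
t=0.400: state=(1.644, 2.639)
t=0.450: state=(1.602, 2.592)
next step: t=0.460: state=(1.594, 2.582) — y has crossed 2.59
linear interpolation between t=0.450 (2.59178) and t=0.460 (2.58195) → t≈0.452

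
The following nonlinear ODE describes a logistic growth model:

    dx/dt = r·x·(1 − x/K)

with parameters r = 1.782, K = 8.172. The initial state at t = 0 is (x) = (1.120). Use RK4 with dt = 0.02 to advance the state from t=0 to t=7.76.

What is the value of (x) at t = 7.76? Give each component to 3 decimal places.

t=0.000: state=(1.120)
step 1 (dt=0.02): k1=(1.722), k2=(1.745), k3=(1.745), k4=(1.767); state += dt/6·(k1+2k2+2k3+k4)
t=0.020: state=(1.155)
t=0.040: state=(1.191)
t=0.060: state=(1.227)
continuing one RK4 step at a time; state shown every 25 steps (Δt=0.5):
t=0.500: state=(2.281)
t=1.000: state=(3.968)
t=1.500: state=(5.696)
t=2.000: state=(6.935)
t=2.500: state=(7.615)
t=3.000: state=(7.934)
t=3.500: state=(8.073)
t=4.000: state=(8.131)
t=4.500: state=(8.155)
t=5.000: state=(8.165)
t=5.500: state=(8.169)
t=6.000: state=(8.171)
t=6.500: state=(8.172)
t=7.000: state=(8.172)
t=7.500: state=(8.172)
t=7.760: state=(8.172)

(x) = (8.172)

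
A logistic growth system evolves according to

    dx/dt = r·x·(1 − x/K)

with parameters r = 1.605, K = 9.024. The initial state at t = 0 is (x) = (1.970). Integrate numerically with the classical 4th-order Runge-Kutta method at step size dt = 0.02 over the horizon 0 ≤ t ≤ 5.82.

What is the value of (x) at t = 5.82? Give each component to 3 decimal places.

(x) = (9.021)

t=0.000: state=(1.970)
step 1 (dt=0.02): k1=(2.472), k2=(2.494), k3=(2.494), k4=(2.516); state += dt/6·(k1+2k2+2k3+k4)
t=0.020: state=(2.020)
t=0.040: state=(2.071)
t=0.060: state=(2.122)
continuing one RK4 step at a time; state shown every 10 steps (Δt=0.2):
t=0.200: state=(2.508)
t=0.400: state=(3.129)
t=0.600: state=(3.813)
t=0.800: state=(4.531)
t=1.000: state=(5.249)
t=1.200: state=(5.930)
t=1.400: state=(6.546)
t=1.600: state=(7.080)
t=1.800: state=(7.525)
t=2.000: state=(7.885)
t=2.200: state=(8.168)
t=2.400: state=(8.386)
t=2.600: state=(8.552)
t=2.800: state=(8.677)
t=3.000: state=(8.769)
t=3.200: state=(8.838)
t=3.400: state=(8.888)
t=3.600: state=(8.925)
t=3.800: state=(8.952)
t=4.000: state=(8.972)
t=4.200: state=(8.986)
t=4.400: state=(8.996)
t=4.600: state=(9.004)
t=4.800: state=(9.009)
t=5.000: state=(9.013)
t=5.200: state=(9.016)
t=5.400: state=(9.018)
t=5.600: state=(9.020)
t=5.800: state=(9.021)
t=5.820: state=(9.021)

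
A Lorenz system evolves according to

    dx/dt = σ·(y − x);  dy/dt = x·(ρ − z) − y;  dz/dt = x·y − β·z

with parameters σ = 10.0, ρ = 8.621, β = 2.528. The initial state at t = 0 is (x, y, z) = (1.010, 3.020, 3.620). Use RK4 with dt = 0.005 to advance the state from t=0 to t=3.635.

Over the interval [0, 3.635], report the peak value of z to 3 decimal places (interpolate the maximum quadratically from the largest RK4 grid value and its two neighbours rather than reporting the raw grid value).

t=0.000: state=(1.010, 3.020, 3.620)
step 1 (dt=0.005): k1=(20.100, 2.031, -6.101), k2=(19.648, 2.293, -5.905), k3=(19.666, 2.287, -5.909), k4=(19.231, 2.544, -5.717); state += dt/6·(k1+2k2+2k3+k4)
t=0.005: state=(1.108, 3.031, 3.590)
t=0.010: state=(1.202, 3.045, 3.563)
t=0.015: state=(1.293, 3.062, 3.537)
continuing one RK4 step at a time; state shown every 40 steps (Δt=0.2):
t=0.200: state=(3.607, 4.772, 3.747)
t=0.400: state=(5.930, 6.834, 6.987)
t=0.600: state=(5.981, 5.104, 10.338)
t=0.800: state=(3.835, 2.939, 9.120)
t=1.000: state=(2.882, 2.785, 6.873)
t=1.200: state=(3.231, 3.635, 5.644)
t=1.400: state=(4.336, 4.972, 6.014)
t=1.600: state=(5.340, 5.575, 7.856)
t=1.800: state=(5.040, 4.576, 8.998)
t=2.000: state=(4.052, 3.652, 8.259)
t=2.200: state=(3.655, 3.658, 7.104)
t=2.400: state=(3.974, 4.255, 6.633)
t=2.600: state=(4.597, 4.881, 7.135)
t=2.800: state=(4.890, 4.868, 8.033)
t=3.000: state=(4.567, 4.321, 8.266)
t=3.200: state=(4.134, 3.989, 7.766)
t=3.400: state=(4.052, 4.111, 7.245)
t=3.600: state=(4.300, 4.462, 7.183)
t=3.635: state=(4.357, 4.520, 7.226)
largest grid value and its neighbours: z(0.625)=10.40254, z(0.630)=10.40499, z(0.635)=10.40411
parabola through these three points peaks at t≈0.631 with z≈10.40508

max z = 10.405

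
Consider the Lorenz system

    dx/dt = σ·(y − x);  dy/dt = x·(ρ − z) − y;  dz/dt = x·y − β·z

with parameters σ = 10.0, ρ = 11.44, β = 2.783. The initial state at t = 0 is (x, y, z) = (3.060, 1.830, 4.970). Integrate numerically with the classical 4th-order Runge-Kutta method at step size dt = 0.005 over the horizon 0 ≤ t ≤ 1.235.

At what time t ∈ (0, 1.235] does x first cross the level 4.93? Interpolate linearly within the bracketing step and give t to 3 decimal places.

t=0.000: state=(3.060, 1.830, 4.970)
step 1 (dt=0.005): k1=(-12.300, 17.968, -8.232), k2=(-11.543, 17.787, -8.095), k3=(-11.567, 17.798, -8.093), k4=(-10.832, 17.627, -7.958); state += dt/6·(k1+2k2+2k3+k4)
t=0.005: state=(3.002, 1.919, 4.930)
t=0.010: state=(2.952, 2.006, 4.890)
t=0.015: state=(2.908, 2.092, 4.853)
continuing one RK4 step at a time; state shown every 10 steps (Δt=0.05):
t=0.050: state=(2.758, 2.669, 4.626)
t=0.100: state=(2.895, 3.484, 4.428)
t=0.150: state=(3.313, 4.373, 4.421)
t=0.200: state=(3.940, 5.378, 4.673)
t=0.250: state=(4.740, 6.486, 5.272)
t=0.260: state=(4.917, 6.714, 5.441)
next step: t=0.265: state=(5.007, 6.828, 5.533) — x has crossed 4.93
linear interpolation between t=0.260 (4.91690) and t=0.265 (5.00735) → t≈0.261

t = 0.261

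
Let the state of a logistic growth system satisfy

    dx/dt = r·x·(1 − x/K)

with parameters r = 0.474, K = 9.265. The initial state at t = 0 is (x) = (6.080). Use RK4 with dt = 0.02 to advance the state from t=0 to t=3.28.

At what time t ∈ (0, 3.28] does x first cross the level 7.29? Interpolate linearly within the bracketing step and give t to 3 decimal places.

t=0.000: state=(6.080)
step 1 (dt=0.02): k1=(0.991), k2=(0.989), k3=(0.989), k4=(0.988); state += dt/6·(k1+2k2+2k3+k4)
t=0.020: state=(6.100)
t=0.040: state=(6.120)
t=0.060: state=(6.139)
continuing one RK4 step at a time; state shown every 10 steps (Δt=0.2):
t=0.200: state=(6.275)
t=0.400: state=(6.464)
t=0.600: state=(6.645)
t=0.800: state=(6.820)
t=1.000: state=(6.987)
t=1.200: state=(7.146)
t=1.380: state=(7.282)
next step: t=1.400: state=(7.297) — x has crossed 7.29
linear interpolation between t=1.380 (7.28181) and t=1.400 (7.29655) → t≈1.391

t = 1.391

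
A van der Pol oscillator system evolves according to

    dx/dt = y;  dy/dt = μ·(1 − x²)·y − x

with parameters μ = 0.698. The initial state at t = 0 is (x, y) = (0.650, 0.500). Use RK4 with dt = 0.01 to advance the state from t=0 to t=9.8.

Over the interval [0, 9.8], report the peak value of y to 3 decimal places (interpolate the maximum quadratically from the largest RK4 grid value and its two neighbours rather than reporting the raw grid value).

t=0.000: state=(0.650, 0.500)
step 1 (dt=0.01): k1=(0.500, -0.448), k2=(0.498, -0.453), k3=(0.498, -0.453), k4=(0.495, -0.458); state += dt/6·(k1+2k2+2k3+k4)
t=0.010: state=(0.655, 0.495)
t=0.020: state=(0.660, 0.491)
t=0.030: state=(0.665, 0.486)
continuing one RK4 step at a time; state shown every 50 steps (Δt=0.5):
t=0.500: state=(0.827, 0.180)
t=1.000: state=(0.813, -0.242)
t=1.500: state=(0.583, -0.682)
t=2.000: state=(0.127, -1.142)
t=2.500: state=(-0.541, -1.474)
t=3.000: state=(-1.227, -1.110)
t=3.500: state=(-1.552, -0.183)
t=4.000: state=(-1.458, 0.501)
t=4.500: state=(-1.085, 0.983)
t=5.000: state=(-0.461, 1.542)
t=5.500: state=(0.475, 2.158)
t=6.000: state=(1.497, 1.611)
t=6.500: state=(1.920, 0.154)
t=7.000: state=(1.790, -0.567)
t=7.500: state=(1.407, -0.954)
t=8.000: state=(0.824, -1.410)
t=8.500: state=(-0.046, -2.096)
t=9.000: state=(-1.188, -2.198)
t=9.500: state=(-1.923, -0.635)
t=9.800: state=(-1.993, 0.097)
largest grid value and its neighbours: y(5.610)=2.19987, y(5.620)=2.19988, y(5.630)=2.19917
parabola through these three points peaks at t≈5.615 with y≈2.19997

max y = 2.200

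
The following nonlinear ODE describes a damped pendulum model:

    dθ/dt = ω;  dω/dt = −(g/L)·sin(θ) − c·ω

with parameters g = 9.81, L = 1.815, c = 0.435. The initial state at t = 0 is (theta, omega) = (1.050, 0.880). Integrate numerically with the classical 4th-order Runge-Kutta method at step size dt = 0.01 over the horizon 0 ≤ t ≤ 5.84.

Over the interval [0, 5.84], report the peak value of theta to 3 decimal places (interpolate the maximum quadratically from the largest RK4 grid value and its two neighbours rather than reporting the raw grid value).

max theta = 1.127

t=0.000: state=(1.050, 0.880)
step 1 (dt=0.01): k1=(0.880, -5.071), k2=(0.855, -5.072), k3=(0.855, -5.072), k4=(0.829, -5.072); state += dt/6·(k1+2k2+2k3+k4)
t=0.010: state=(1.059, 0.829)
t=0.020: state=(1.067, 0.779)
t=0.030: state=(1.074, 0.728)
continuing one RK4 step at a time; state shown every 20 steps (Δt=0.2):
t=0.200: state=(1.125, -0.118)
t=0.400: state=(1.009, -1.021)
t=0.600: state=(0.730, -1.731)
t=0.800: state=(0.338, -2.114)
t=1.000: state=(-0.087, -2.063)
t=1.200: state=(-0.459, -1.603)
t=1.400: state=(-0.711, -0.888)
t=1.600: state=(-0.809, -0.090)
t=1.800: state=(-0.751, 0.654)
t=2.000: state=(-0.558, 1.235)
t=2.200: state=(-0.274, 1.552)
t=2.400: state=(0.041, 1.540)
t=2.600: state=(0.321, 1.219)
t=2.800: state=(0.514, 0.688)
t=3.000: state=(0.591, 0.078)
t=3.200: state=(0.548, -0.495)
t=3.400: state=(0.402, -0.933)
t=3.600: state=(0.189, -1.158)
t=3.800: state=(-0.044, -1.134)
t=4.000: state=(-0.249, -0.883)
t=4.200: state=(-0.387, -0.478)
t=4.400: state=(-0.437, -0.016)
t=4.600: state=(-0.396, 0.410)
t=4.800: state=(-0.280, 0.724)
t=5.000: state=(-0.118, 0.869)
t=5.200: state=(0.055, 0.827)
t=5.400: state=(0.202, 0.621)
t=5.600: state=(0.296, 0.308)
t=5.800: state=(0.323, -0.039)
t=5.840: state=(0.320, -0.106)
largest grid value and its neighbours: theta(0.170)=1.12672, theta(0.180)=1.12676, theta(0.190)=1.12630
parabola through these three points peaks at t≈0.176 with theta≈1.12680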